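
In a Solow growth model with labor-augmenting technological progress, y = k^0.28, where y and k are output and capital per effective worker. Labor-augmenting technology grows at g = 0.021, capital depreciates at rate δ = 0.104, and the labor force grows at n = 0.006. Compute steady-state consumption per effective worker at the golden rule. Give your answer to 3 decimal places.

Break-even investment rate: n + g + δ = 0.006 + 0.021 + 0.104 = 0.131.
At the golden rule the marginal product of capital equals n+g+δ: 0.28·k^(0.28−1) = 0.131. Solving, k_gold = (0.28/0.131)^(1/0.72) ≈ 2.8719.
y_gold = 2.8719^0.28 ≈ 1.3437.
c_gold = y_gold − (n+g+δ)·k_gold = 1.3437 − 0.131·2.8719 ≈ 0.9674.

c_gold ≈ 0.967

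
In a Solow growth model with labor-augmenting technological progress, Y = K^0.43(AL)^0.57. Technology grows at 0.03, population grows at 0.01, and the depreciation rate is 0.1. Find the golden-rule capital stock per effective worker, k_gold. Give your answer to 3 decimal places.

Break-even investment rate: n + g + δ = 0.01 + 0.03 + 0.1 = 0.14.
Maximizing c = f(k) − (n+g+δ)·k gives f'(k) = n+g+δ, i.e. 0.43·k^(0.43−1) = 0.14, so k_gold = (0.43/0.14)^(1/0.57) ≈ 7.1612.

k_gold ≈ 7.161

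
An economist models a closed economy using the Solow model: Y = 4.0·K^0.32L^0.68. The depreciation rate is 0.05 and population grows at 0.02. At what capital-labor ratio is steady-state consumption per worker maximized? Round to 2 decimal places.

Capital per worker breaks even when investment replaces (n + δ)·k; here n + δ = 0.07.
Golden rule sets MPK = n+δ: 0.32·4.0·k^(0.32−1) = 0.07, so k_gold = (0.32·4.0/0.07)^(1/0.68) ≈ 71.7872.

k_gold ≈ 71.79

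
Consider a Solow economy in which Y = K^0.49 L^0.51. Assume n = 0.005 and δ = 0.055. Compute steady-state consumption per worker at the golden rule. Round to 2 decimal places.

c_gold ≈ 3.84

Capital per worker breaks even when investment replaces (n + δ)·k; here n + δ = 0.06.
Setting f'(k) = n+δ gives 0.49·k^(0.49−1) = 0.06, hence k_gold = (0.49/0.06)^(1/0.51) ≈ 61.4219.
y_gold = 61.4219^0.49 ≈ 7.5210.
c_gold = y_gold − (n+δ)·k_gold = 7.5210 − 0.06·61.4219 ≈ 3.8357.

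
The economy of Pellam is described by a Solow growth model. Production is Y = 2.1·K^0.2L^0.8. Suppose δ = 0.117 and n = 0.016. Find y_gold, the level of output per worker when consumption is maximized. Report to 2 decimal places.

Capital per worker breaks even when investment replaces (n + δ)·k; here n + δ = 0.133.
At the golden rule the marginal product of capital equals n+δ: 0.2·2.1·k^(0.2−1) = 0.133. Solving, k_gold = (0.2·2.1/0.133)^(1/0.8) ≈ 4.2097.
Output: y_gold = 2.1·k_gold^0.2 = 2.1·4.2097^0.2 ≈ 2.7994.

y_gold ≈ 2.80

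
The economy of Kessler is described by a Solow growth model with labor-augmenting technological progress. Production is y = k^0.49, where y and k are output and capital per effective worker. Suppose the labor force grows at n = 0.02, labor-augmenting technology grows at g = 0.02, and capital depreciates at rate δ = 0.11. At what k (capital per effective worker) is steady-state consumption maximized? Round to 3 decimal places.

n + g + δ = 0.02 + 0.02 + 0.11 = 0.15.
At the golden rule the marginal product of capital equals n+g+δ: 0.49·k^(0.49−1) = 0.15. Solving, k_gold = (0.49/0.15)^(1/0.51) ≈ 10.1871.

k_gold ≈ 10.187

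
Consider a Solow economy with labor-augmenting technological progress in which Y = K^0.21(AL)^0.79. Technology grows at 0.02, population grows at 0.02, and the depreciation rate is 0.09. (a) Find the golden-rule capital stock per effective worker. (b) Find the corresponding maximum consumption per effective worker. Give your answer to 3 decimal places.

The effective depreciation rate is n + g + δ = 0.02 + 0.02 + 0.09 = 0.13.
Maximizing c = f(k) − (n+g+δ)·k gives f'(k) = n+g+δ, i.e. 0.21·k^(0.21−1) = 0.13, so k_gold = (0.21/0.13)^(1/0.79) ≈ 1.8350.
y_gold = 1.8350^0.21 ≈ 1.1360; c_gold = y_gold − 0.13·k_gold ≈ 0.8974.

(a) k_gold ≈ 1.835; (b) c_gold ≈ 0.897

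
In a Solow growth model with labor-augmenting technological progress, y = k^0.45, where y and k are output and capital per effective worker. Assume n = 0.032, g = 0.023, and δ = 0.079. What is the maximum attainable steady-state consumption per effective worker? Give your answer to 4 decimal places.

c_gold ≈ 1.4819

Break-even investment rate: n + g + δ = 0.032 + 0.023 + 0.079 = 0.134.
At the golden rule the marginal product of capital equals n+g+δ: 0.45·k^(0.45−1) = 0.134. Solving, k_gold = (0.45/0.134)^(1/0.55) ≈ 9.0481.
y_gold = 9.0481^0.45 ≈ 2.6943.
c_gold = y_gold − (n+g+δ)·k_gold = 2.6943 − 0.134·9.0481 ≈ 1.4819.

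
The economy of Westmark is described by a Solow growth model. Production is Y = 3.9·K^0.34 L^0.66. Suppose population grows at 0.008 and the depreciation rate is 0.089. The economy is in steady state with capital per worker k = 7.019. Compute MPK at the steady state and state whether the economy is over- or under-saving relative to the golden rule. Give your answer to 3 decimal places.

under-saving; MPK ≈ 0.366

n + δ = 0.008 + 0.089 = 0.097.
MPK = 0.34·3.9·k^(0.34−1) = 0.34·3.9·7.019^(-0.66) ≈ 0.3664.
MPK > 0.097, so the economy is dynamically efficient (under-saving).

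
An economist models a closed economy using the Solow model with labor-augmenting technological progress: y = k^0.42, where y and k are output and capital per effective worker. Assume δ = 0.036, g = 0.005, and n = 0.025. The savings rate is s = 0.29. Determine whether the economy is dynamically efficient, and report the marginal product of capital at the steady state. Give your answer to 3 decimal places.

Break-even investment rate: n + g + δ = 0.025 + 0.005 + 0.036 = 0.066.
Steady-state k*: s·k^0.42 = 0.066·k gives k* = (0.29/0.066)^(1/0.58) ≈ 12.8342.
MPK = 0.42·12.8342^(-0.58) ≈ 0.0956.
MPK > n+g+δ = 0.066, so the economy is dynamically efficient (under-saving).

dynamically efficient; MPK ≈ 0.096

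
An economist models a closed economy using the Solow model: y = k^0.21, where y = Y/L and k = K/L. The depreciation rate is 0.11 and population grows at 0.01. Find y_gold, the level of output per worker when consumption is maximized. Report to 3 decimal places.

Break-even investment rate: n + δ = 0.01 + 0.11 = 0.12.
Golden rule sets MPK = n+δ: 0.21·k^(0.21−1) = 0.12, so k_gold = (0.21/0.12)^(1/0.79) ≈ 2.0307.
Output: y_gold = k_gold^0.21 = 2.0307^0.21 ≈ 1.1604.

y_gold ≈ 1.160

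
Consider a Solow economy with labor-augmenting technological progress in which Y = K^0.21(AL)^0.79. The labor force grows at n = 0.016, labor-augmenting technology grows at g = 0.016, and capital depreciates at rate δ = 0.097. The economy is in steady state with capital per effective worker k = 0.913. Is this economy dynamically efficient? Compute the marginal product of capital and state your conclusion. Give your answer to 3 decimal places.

The effective depreciation rate is n + g + δ = 0.016 + 0.016 + 0.097 = 0.129.
MPK = 0.21·k^(0.21−1) = 0.21·0.913^(-0.79) ≈ 0.2257.
MPK > 0.129, so the economy is dynamically efficient (under-saving).

dynamically efficient; MPK ≈ 0.226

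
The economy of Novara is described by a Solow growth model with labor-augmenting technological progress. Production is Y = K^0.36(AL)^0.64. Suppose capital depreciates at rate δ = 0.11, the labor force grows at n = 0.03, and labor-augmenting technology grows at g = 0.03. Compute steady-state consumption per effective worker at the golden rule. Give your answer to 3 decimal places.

The effective depreciation rate is n + g + δ = 0.03 + 0.03 + 0.11 = 0.17.
Golden rule sets MPK = n+g+δ: 0.36·k^(0.36−1) = 0.17, so k_gold = (0.36/0.17)^(1/0.64) ≈ 3.2296.
y_gold = 3.2296^0.36 ≈ 1.5251.
c_gold = y_gold − (n+g+δ)·k_gold = 1.5251 − 0.17·3.2296 ≈ 0.9761.

c_gold ≈ 0.976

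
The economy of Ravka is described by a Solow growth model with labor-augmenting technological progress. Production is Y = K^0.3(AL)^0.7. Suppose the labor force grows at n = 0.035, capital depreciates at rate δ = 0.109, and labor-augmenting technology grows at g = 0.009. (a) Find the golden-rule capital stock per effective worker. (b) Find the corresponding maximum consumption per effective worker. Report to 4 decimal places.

(a) k_gold ≈ 2.6167; (b) c_gold ≈ 0.9342

Break-even investment rate: n + g + δ = 0.035 + 0.009 + 0.109 = 0.153.
Setting f'(k) = n+g+δ gives 0.3·k^(0.3−1) = 0.153, hence k_gold = (0.3/0.153)^(1/0.7) ≈ 2.6167.
y_gold = 2.6167^0.3 ≈ 1.3345; c_gold = y_gold − 0.153·k_gold ≈ 0.9342.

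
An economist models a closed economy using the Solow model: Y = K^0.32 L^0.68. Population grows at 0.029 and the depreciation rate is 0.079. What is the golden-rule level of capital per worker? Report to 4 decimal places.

k_gold ≈ 4.9399

Capital per worker breaks even when investment replaces (n + δ)·k; here n + δ = 0.108.
Golden rule sets MPK = n+δ: 0.32·k^(0.32−1) = 0.108, so k_gold = (0.32/0.108)^(1/0.68) ≈ 4.9399.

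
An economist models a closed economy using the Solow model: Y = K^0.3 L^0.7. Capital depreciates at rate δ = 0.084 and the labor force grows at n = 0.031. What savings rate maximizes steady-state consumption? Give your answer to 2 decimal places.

s_gold = 0.30

Break-even investment rate: n + δ = 0.031 + 0.084 = 0.115.
At the golden rule MPK = n+δ, and in any Cobb-Douglas steady state s = (n+δ)·k/y = MPK·k/y = capital's share 0.3.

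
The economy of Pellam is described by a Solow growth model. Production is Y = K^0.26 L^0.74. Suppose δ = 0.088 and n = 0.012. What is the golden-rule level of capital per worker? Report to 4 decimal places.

Break-even investment rate: n + δ = 0.012 + 0.088 = 0.1.
Maximizing c = f(k) − (n+δ)·k gives f'(k) = n+δ, i.e. 0.26·k^(0.26−1) = 0.1, so k_gold = (0.26/0.1)^(1/0.74) ≈ 3.6373.

k_gold ≈ 3.6373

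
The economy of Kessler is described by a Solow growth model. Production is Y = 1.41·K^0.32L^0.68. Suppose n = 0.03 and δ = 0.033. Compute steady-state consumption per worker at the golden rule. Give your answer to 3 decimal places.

c_gold ≈ 2.422

Break-even investment rate: n + δ = 0.03 + 0.033 = 0.063.
Setting f'(k) = n+δ gives 0.32·1.41·k^(0.32−1) = 0.063, hence k_gold = (0.32·1.41/0.063)^(1/0.68) ≈ 18.0882.
y_gold = 1.41·18.0882^0.32 ≈ 3.5611.
c_gold = y_gold − (n+δ)·k_gold = 3.5611 − 0.063·18.0882 ≈ 2.4216.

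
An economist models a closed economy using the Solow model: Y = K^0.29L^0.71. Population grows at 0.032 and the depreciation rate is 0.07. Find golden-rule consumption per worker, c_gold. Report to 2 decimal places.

c_gold ≈ 1.09

n + δ = 0.032 + 0.07 = 0.102.
Setting f'(k) = n+δ gives 0.29·k^(0.29−1) = 0.102, hence k_gold = (0.29/0.102)^(1/0.71) ≈ 4.3566.
y_gold = 4.3566^0.29 ≈ 1.5323.
c_gold = y_gold − (n+δ)·k_gold = 1.5323 − 0.102·4.3566 ≈ 1.0880.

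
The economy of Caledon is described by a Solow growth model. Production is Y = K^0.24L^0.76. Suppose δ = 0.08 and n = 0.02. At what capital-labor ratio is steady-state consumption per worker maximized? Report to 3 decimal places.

n + δ = 0.02 + 0.08 = 0.1.
Golden rule sets MPK = n+δ: 0.24·k^(0.24−1) = 0.1, so k_gold = (0.24/0.1)^(1/0.76) ≈ 3.1643.

k_gold ≈ 3.164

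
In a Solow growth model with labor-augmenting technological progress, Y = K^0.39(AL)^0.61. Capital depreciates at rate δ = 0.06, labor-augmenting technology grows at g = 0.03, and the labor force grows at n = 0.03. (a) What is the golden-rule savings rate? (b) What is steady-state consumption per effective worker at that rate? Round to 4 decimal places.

Break-even investment rate: n + g + δ = 0.03 + 0.03 + 0.06 = 0.12.
For Cobb-Douglas, s_gold equals capital's share: s_gold = 0.39.
Maximizing c = f(k) − (n+g+δ)·k gives f'(k) = n+g+δ, i.e. 0.39·k^(0.39−1) = 0.12, so k_gold = (0.39/0.12)^(1/0.61) ≈ 6.9048.
y_gold = 6.9048^0.39 ≈ 2.1246; c_gold = (1−0.39)·y_gold ≈ 1.2960.

(a) s_gold = 0.3900; (b) c_gold ≈ 1.2960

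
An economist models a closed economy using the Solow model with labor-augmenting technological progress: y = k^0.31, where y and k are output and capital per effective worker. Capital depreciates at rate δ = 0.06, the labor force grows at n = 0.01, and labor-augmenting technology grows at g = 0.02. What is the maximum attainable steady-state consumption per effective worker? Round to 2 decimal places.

c_gold ≈ 1.20

Capital per effective worker breaks even when investment replaces (n + g + δ)·k; here n + g + δ = 0.09.
Golden rule sets MPK = n+g+δ: 0.31·k^(0.31−1) = 0.09, so k_gold = (0.31/0.09)^(1/0.69) ≈ 6.0039.
y_gold = 6.0039^0.31 ≈ 1.7431.
c_gold = y_gold − (n+g+δ)·k_gold = 1.7431 − 0.09·6.0039 ≈ 1.2027.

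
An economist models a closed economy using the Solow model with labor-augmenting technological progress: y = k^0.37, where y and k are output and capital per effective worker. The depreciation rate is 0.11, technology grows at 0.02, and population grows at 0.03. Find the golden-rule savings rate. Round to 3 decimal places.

The effective depreciation rate is n + g + δ = 0.03 + 0.02 + 0.11 = 0.16.
At the golden rule MPK = n+g+δ, and in any Cobb-Douglas steady state s = (n+g+δ)·k/y = MPK·k/y = capital's share 0.37.

s_gold = 0.370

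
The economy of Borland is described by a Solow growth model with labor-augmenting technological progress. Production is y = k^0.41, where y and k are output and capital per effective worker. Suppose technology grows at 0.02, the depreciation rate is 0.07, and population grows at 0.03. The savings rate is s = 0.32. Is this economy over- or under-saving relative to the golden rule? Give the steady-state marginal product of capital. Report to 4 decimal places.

under-saving; MPK ≈ 0.1537

The effective depreciation rate is n + g + δ = 0.03 + 0.02 + 0.07 = 0.12.
Steady-state k*: s·k^0.41 = 0.12·k gives k* = (0.32/0.12)^(1/0.59) ≈ 5.2721.
MPK = 0.41·5.2721^(-0.59) ≈ 0.1537.
MPK > n+g+δ = 0.12, so the economy is dynamically efficient (under-saving).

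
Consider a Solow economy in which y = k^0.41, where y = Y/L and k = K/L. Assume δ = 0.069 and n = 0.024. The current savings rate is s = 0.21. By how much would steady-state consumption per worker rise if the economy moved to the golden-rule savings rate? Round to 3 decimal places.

The effective depreciation rate is n + δ = 0.024 + 0.069 = 0.093.
Current steady state (s = 0.21): k* = (0.21/0.093)^(1/0.59) ≈ 3.9770, y* = 3.9770^0.41 ≈ 1.7612, c* = (1−0.21)·1.7612 ≈ 1.3914.
Golden rule sets MPK = n+δ: 0.41·k^(0.41−1) = 0.093, so k_gold = (0.41/0.093)^(1/0.59) ≈ 12.3605.
y_gold = 12.3605^0.41 ≈ 2.8037, c_gold = y_gold − 0.093·k_gold ≈ 1.6542.
Gain: Δc = 1.6542 − 1.3914 ≈ 0.2628.

Δc ≈ 0.263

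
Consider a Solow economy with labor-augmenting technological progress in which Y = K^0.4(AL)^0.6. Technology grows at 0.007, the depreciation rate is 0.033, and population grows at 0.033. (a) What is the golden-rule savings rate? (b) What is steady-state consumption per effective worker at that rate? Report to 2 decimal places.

(a) s_gold = 0.40; (b) c_gold ≈ 1.86

Capital per effective worker breaks even when investment replaces (n + g + δ)·k; here n + g + δ = 0.073.
For Cobb-Douglas, s_gold equals capital's share: s_gold = 0.4.
Golden rule sets MPK = n+g+δ: 0.4·k^(0.4−1) = 0.073, so k_gold = (0.4/0.073)^(1/0.6) ≈ 17.0305.
y_gold = 17.0305^0.4 ≈ 3.1081; c_gold = (1−0.4)·y_gold ≈ 1.8648.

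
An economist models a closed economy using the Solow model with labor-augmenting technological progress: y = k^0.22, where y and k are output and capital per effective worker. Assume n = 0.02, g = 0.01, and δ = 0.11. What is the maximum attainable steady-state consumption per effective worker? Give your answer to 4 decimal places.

n + g + δ = 0.02 + 0.01 + 0.11 = 0.14.
At the golden rule the marginal product of capital equals n+g+δ: 0.22·k^(0.22−1) = 0.14. Solving, k_gold = (0.22/0.14)^(1/0.78) ≈ 1.7851.
y_gold = 1.7851^0.22 ≈ 1.1360.
c_gold = y_gold − (n+g+δ)·k_gold = 1.1360 − 0.14·1.7851 ≈ 0.8861.

c_gold ≈ 0.8861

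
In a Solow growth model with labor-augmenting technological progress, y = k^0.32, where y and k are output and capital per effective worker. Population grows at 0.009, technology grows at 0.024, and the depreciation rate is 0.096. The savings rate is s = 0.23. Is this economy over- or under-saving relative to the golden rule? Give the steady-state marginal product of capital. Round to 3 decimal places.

n + g + δ = 0.009 + 0.024 + 0.096 = 0.129.
Steady-state k*: s·k^0.32 = 0.129·k gives k* = (0.23/0.129)^(1/0.68) ≈ 2.3406.
MPK = 0.32·2.3406^(-0.68) ≈ 0.1795.
MPK > n+g+δ = 0.129, so the economy is dynamically efficient (under-saving).

under-saving; MPK ≈ 0.179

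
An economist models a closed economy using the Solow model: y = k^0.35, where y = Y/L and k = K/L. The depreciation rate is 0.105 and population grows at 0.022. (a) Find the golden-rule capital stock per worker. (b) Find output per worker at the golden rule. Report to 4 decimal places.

(a) k_gold ≈ 4.7570; (b) y_gold ≈ 1.7261

Capital per worker breaks even when investment replaces (n + δ)·k; here n + δ = 0.127.
Golden rule sets MPK = n+δ: 0.35·k^(0.35−1) = 0.127, so k_gold = (0.35/0.127)^(1/0.65) ≈ 4.7570.
y_gold = 4.7570^0.35 ≈ 1.7261.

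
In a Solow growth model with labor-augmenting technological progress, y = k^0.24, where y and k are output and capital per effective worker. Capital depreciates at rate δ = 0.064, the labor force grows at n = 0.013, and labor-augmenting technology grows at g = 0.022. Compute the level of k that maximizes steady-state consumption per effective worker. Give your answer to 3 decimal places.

Break-even investment rate: n + g + δ = 0.013 + 0.022 + 0.064 = 0.099.
At the golden rule the marginal product of capital equals n+g+δ: 0.24·k^(0.24−1) = 0.099. Solving, k_gold = (0.24/0.099)^(1/0.76) ≈ 3.2064.

k_gold ≈ 3.206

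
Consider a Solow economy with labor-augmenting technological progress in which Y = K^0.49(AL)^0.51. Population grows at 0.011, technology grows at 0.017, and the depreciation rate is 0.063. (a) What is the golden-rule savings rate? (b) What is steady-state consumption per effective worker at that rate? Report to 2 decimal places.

(a) s_gold = 0.49; (b) c_gold ≈ 2.57

The effective depreciation rate is n + g + δ = 0.011 + 0.017 + 0.063 = 0.091.
For Cobb-Douglas, s_gold equals capital's share: s_gold = 0.49.
Setting f'(k) = n+g+δ gives 0.49·k^(0.49−1) = 0.091, hence k_gold = (0.49/0.091)^(1/0.51) ≈ 27.1417.
y_gold = 27.1417^0.49 ≈ 5.0406; c_gold = (1−0.49)·y_gold ≈ 2.5707.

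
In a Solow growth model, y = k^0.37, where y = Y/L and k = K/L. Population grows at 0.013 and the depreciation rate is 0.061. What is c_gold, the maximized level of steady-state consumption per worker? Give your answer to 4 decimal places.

c_gold ≈ 1.6212

The effective depreciation rate is n + δ = 0.013 + 0.061 = 0.074.
Maximizing c = f(k) − (n+δ)·k gives f'(k) = n+δ, i.e. 0.37·k^(0.37−1) = 0.074, so k_gold = (0.37/0.074)^(1/0.63) ≈ 12.8670.
y_gold = 12.8670^0.37 ≈ 2.5734.
c_gold = y_gold − (n+δ)·k_gold = 2.5734 − 0.074·12.8670 ≈ 1.6212.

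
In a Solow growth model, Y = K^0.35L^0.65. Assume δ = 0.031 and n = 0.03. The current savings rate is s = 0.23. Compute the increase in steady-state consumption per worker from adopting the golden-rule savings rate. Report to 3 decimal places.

Capital per worker breaks even when investment replaces (n + δ)·k; here n + δ = 0.061.
Current steady state (s = 0.23): k* = (0.23/0.061)^(1/0.65) ≈ 7.7049, y* = 7.7049^0.35 ≈ 2.0435, c* = (1−0.23)·2.0435 ≈ 1.5735.
At the golden rule the marginal product of capital equals n+δ: 0.35·k^(0.35−1) = 0.061. Solving, k_gold = (0.35/0.061)^(1/0.65) ≈ 14.6991.
y_gold = 14.6991^0.35 ≈ 2.5618, c_gold = y_gold − 0.061·k_gold ≈ 1.6652.
Gain: Δc = 1.6652 − 1.5735 ≈ 0.0917.

Δc ≈ 0.092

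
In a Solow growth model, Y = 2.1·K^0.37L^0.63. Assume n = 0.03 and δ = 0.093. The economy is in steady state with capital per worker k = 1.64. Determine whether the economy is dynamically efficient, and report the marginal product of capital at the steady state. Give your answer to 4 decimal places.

dynamically efficient; MPK ≈ 0.5689

n + δ = 0.03 + 0.093 = 0.123.
MPK = 0.37·2.1·k^(0.37−1) = 0.37·2.1·1.64^(-0.63) ≈ 0.5689.
MPK > 0.123, so the economy is dynamically efficient (under-saving).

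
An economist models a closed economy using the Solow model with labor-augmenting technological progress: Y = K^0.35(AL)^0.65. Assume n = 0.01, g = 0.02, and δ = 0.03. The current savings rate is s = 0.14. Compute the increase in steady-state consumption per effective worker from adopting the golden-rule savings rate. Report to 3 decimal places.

Break-even investment rate: n + g + δ = 0.01 + 0.02 + 0.03 = 0.06.
Current steady state (s = 0.14): k* = (0.14/0.06)^(1/0.65) ≈ 3.6823, y* = 3.6823^0.35 ≈ 1.5781, c* = (1−0.14)·1.5781 ≈ 1.3572.
At the golden rule the marginal product of capital equals n+g+δ: 0.35·k^(0.35−1) = 0.06. Solving, k_gold = (0.35/0.06)^(1/0.65) ≈ 15.0776.
y_gold = 15.0776^0.35 ≈ 2.5847, c_gold = y_gold − 0.06·k_gold ≈ 1.6801.
Gain: Δc = 1.6801 − 1.3572 ≈ 0.3229.

Δc ≈ 0.323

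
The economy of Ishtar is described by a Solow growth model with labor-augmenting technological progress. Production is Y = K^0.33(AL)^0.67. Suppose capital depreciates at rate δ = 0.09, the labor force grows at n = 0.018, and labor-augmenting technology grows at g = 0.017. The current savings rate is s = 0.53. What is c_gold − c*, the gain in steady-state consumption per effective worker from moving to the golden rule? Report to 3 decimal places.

n + g + δ = 0.018 + 0.017 + 0.09 = 0.125.
Current steady state (s = 0.53): k* = (0.53/0.125)^(1/0.67) ≈ 8.6371, y* = 8.6371^0.33 ≈ 2.0370, c* = (1−0.53)·2.0370 ≈ 0.9574.
Maximizing c = f(k) − (n+g+δ)·k gives f'(k) = n+g+δ, i.e. 0.33·k^(0.33−1) = 0.125, so k_gold = (0.33/0.125)^(1/0.67) ≈ 4.2585.
y_gold = 4.2585^0.33 ≈ 1.6131, c_gold = y_gold − 0.125·k_gold ≈ 1.0808.
Gain: Δc = 1.0808 − 0.9574 ≈ 0.1234.

Δc ≈ 0.123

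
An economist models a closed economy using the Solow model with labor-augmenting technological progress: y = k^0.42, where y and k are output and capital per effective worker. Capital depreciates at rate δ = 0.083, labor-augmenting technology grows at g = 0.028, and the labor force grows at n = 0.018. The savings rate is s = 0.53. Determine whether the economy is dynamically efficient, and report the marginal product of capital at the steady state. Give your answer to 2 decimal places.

dynamically inefficient; MPK ≈ 0.10

n + g + δ = 0.018 + 0.028 + 0.083 = 0.129.
Steady-state k*: s·k^0.42 = 0.129·k gives k* = (0.53/0.129)^(1/0.58) ≈ 11.4309.
MPK = 0.42·11.4309^(-0.58) ≈ 0.1022.
MPK < n+g+δ = 0.129, so the economy is dynamically inefficient (over-saving).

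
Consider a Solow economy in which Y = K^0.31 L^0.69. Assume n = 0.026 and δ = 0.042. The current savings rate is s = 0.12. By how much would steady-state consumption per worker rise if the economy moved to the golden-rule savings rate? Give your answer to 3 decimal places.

Δc ≈ 0.228

n + δ = 0.026 + 0.042 = 0.068.
Current steady state (s = 0.12): k* = (0.12/0.068)^(1/0.69) ≈ 2.2777, y* = 2.2777^0.31 ≈ 1.2907, c* = (1−0.12)·1.2907 ≈ 1.1358.
Setting f'(k) = n+δ gives 0.31·k^(0.31−1) = 0.068, hence k_gold = (0.31/0.068)^(1/0.69) ≈ 9.0128.
y_gold = 9.0128^0.31 ≈ 1.9770, c_gold = y_gold − 0.068·k_gold ≈ 1.3641.
Gain: Δc = 1.3641 − 1.1358 ≈ 0.2283.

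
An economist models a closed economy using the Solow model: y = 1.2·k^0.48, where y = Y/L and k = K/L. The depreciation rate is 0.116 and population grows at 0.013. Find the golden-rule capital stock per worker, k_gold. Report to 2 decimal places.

The effective depreciation rate is n + δ = 0.013 + 0.116 = 0.129.
At the golden rule the marginal product of capital equals n+δ: 0.48·1.2·k^(0.48−1) = 0.129. Solving, k_gold = (0.48·1.2/0.129)^(1/0.52) ≈ 17.7696.

k_gold ≈ 17.77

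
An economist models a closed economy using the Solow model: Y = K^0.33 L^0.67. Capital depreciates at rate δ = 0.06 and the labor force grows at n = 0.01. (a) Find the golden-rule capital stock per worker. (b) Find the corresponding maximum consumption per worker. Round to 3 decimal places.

Break-even investment rate: n + δ = 0.01 + 0.06 = 0.07.
Maximizing c = f(k) − (n+δ)·k gives f'(k) = n+δ, i.e. 0.33·k^(0.33−1) = 0.07, so k_gold = (0.33/0.07)^(1/0.67) ≈ 10.1181.
y_gold = 10.1181^0.33 ≈ 2.1463; c_gold = y_gold − 0.07·k_gold ≈ 1.4380.

(a) k_gold ≈ 10.118; (b) c_gold ≈ 1.438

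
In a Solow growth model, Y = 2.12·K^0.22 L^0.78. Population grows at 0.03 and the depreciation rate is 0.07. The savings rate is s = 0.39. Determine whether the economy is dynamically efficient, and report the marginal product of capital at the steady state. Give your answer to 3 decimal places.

dynamically inefficient; MPK ≈ 0.056

Capital per worker breaks even when investment replaces (n + δ)·k; here n + δ = 0.1.
Steady-state k*: s·A·k^0.22 = 0.1·k gives k* = (0.39·2.12/0.1)^(1/0.78) ≈ 15.0022.
MPK = 0.22·2.12·15.0022^(-0.78) ≈ 0.0564.
MPK < n+δ = 0.1, so the economy is dynamically inefficient (over-saving).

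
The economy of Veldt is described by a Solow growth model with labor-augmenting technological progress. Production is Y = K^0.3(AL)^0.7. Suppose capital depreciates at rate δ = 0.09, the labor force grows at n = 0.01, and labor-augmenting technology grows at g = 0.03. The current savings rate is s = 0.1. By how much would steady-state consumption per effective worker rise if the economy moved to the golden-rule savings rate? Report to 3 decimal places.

Δc ≈ 0.197

Capital per effective worker breaks even when investment replaces (n + g + δ)·k; here n + g + δ = 0.13.
Current steady state (s = 0.1): k* = (0.1/0.13)^(1/0.7) ≈ 0.6874, y* = 0.6874^0.3 ≈ 0.8936, c* = (1−0.1)·0.8936 ≈ 0.8043.
Setting f'(k) = n+g+δ gives 0.3·k^(0.3−1) = 0.13, hence k_gold = (0.3/0.13)^(1/0.7) ≈ 3.3024.
y_gold = 3.3024^0.3 ≈ 1.4310, c_gold = y_gold − 0.13·k_gold ≈ 1.0017.
Gain: Δc = 1.0017 − 0.8043 ≈ 0.1974.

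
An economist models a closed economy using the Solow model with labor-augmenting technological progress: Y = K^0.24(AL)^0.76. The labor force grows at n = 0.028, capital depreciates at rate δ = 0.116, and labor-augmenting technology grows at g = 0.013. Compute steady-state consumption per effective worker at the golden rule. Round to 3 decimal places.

Capital per effective worker breaks even when investment replaces (n + g + δ)·k; here n + g + δ = 0.157.
Maximizing c = f(k) − (n+g+δ)·k gives f'(k) = n+g+δ, i.e. 0.24·k^(0.24−1) = 0.157, so k_gold = (0.24/0.157)^(1/0.76) ≈ 1.7479.
y_gold = 1.7479^0.24 ≈ 1.1434.
c_gold = y_gold − (n+g+δ)·k_gold = 1.1434 − 0.157·1.7479 ≈ 0.8690.

c_gold ≈ 0.869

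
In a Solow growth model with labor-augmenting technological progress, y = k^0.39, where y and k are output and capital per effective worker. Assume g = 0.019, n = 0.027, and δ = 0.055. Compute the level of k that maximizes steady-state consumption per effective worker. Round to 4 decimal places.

k_gold ≈ 9.1596

n + g + δ = 0.027 + 0.019 + 0.055 = 0.101.
At the golden rule the marginal product of capital equals n+g+δ: 0.39·k^(0.39−1) = 0.101. Solving, k_gold = (0.39/0.101)^(1/0.61) ≈ 9.1596.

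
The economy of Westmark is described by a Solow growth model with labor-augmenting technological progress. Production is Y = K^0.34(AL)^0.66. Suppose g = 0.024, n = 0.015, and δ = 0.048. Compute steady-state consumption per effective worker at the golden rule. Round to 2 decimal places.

c_gold ≈ 1.33

n + g + δ = 0.015 + 0.024 + 0.048 = 0.087.
Maximizing c = f(k) − (n+g+δ)·k gives f'(k) = n+g+δ, i.e. 0.34·k^(0.34−1) = 0.087, so k_gold = (0.34/0.087)^(1/0.66) ≈ 7.8869.
y_gold = 7.8869^0.34 ≈ 2.0181.
c_gold = y_gold − (n+g+δ)·k_gold = 2.0181 − 0.087·7.8869 ≈ 1.3320.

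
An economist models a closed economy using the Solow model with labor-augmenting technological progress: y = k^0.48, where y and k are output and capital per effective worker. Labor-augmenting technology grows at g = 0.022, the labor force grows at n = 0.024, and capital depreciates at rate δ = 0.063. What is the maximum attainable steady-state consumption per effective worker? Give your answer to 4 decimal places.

The effective depreciation rate is n + g + δ = 0.024 + 0.022 + 0.063 = 0.109.
At the golden rule the marginal product of capital equals n+g+δ: 0.48·k^(0.48−1) = 0.109. Solving, k_gold = (0.48/0.109)^(1/0.52) ≈ 17.3024.
y_gold = 17.3024^0.48 ≈ 3.9291.
c_gold = y_gold − (n+g+δ)·k_gold = 3.9291 − 0.109·17.3024 ≈ 2.0431.

c_gold ≈ 2.0431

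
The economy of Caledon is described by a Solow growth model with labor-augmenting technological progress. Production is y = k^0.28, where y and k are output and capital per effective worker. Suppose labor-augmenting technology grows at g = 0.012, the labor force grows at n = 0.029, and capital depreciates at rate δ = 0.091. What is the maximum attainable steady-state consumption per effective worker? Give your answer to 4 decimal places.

c_gold ≈ 0.9646

Break-even investment rate: n + g + δ = 0.029 + 0.012 + 0.091 = 0.132.
Golden rule sets MPK = n+g+δ: 0.28·k^(0.28−1) = 0.132, so k_gold = (0.28/0.132)^(1/0.72) ≈ 2.8418.
y_gold = 2.8418^0.28 ≈ 1.3397.
c_gold = y_gold − (n+g+δ)·k_gold = 1.3397 − 0.132·2.8418 ≈ 0.9646.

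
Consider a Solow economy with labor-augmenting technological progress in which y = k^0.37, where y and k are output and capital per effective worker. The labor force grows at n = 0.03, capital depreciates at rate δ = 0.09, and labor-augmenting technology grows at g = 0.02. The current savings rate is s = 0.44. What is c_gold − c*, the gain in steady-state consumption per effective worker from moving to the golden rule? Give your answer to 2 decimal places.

Δc ≈ 0.02

Break-even investment rate: n + g + δ = 0.03 + 0.02 + 0.09 = 0.14.
Current steady state (s = 0.44): k* = (0.44/0.14)^(1/0.63) ≈ 6.1575, y* = 6.1575^0.37 ≈ 1.9592, c* = (1−0.44)·1.9592 ≈ 1.0972.
Setting f'(k) = n+g+δ gives 0.37·k^(0.37−1) = 0.14, hence k_gold = (0.37/0.14)^(1/0.63) ≈ 4.6769.
y_gold = 4.6769^0.37 ≈ 1.7696, c_gold = y_gold − 0.14·k_gold ≈ 1.1149.
Gain: Δc = 1.1149 − 1.0972 ≈ 0.0177.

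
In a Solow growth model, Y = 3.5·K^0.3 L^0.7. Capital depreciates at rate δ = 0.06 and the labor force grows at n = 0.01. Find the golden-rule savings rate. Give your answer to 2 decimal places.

Capital per worker breaks even when investment replaces (n + δ)·k; here n + δ = 0.07.
At the golden rule MPK = n+δ, and in any Cobb-Douglas steady state s = (n+δ)·k/y = MPK·k/y = capital's share 0.3.

s_gold = 0.30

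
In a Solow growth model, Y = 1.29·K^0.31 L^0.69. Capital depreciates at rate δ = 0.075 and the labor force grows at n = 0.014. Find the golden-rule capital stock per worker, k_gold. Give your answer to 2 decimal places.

k_gold ≈ 8.83

Break-even investment rate: n + δ = 0.014 + 0.075 = 0.089.
At the golden rule the marginal product of capital equals n+δ: 0.31·1.29·k^(0.31−1) = 0.089. Solving, k_gold = (0.31·1.29/0.089)^(1/0.69) ≈ 8.8255.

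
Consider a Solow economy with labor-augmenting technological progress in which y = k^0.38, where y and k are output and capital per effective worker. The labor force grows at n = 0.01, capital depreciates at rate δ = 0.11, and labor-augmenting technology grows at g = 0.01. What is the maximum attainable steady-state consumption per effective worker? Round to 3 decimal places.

c_gold ≈ 1.196

Capital per effective worker breaks even when investment replaces (n + g + δ)·k; here n + g + δ = 0.13.
Golden rule sets MPK = n+g+δ: 0.38·k^(0.38−1) = 0.13, so k_gold = (0.38/0.13)^(1/0.62) ≈ 5.6410.
y_gold = 5.6410^0.38 ≈ 1.9298.
c_gold = y_gold − (n+g+δ)·k_gold = 1.9298 − 0.13·5.6410 ≈ 1.1965.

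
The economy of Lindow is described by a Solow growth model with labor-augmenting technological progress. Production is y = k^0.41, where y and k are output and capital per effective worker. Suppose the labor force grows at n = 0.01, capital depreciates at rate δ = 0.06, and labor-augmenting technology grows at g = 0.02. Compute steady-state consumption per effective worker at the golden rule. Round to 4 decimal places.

Capital per effective worker breaks even when investment replaces (n + g + δ)·k; here n + g + δ = 0.09.
Setting f'(k) = n+g+δ gives 0.41·k^(0.41−1) = 0.09, hence k_gold = (0.41/0.09)^(1/0.59) ≈ 13.0669.
y_gold = 13.0669^0.41 ≈ 2.8683.
c_gold = y_gold − (n+g+δ)·k_gold = 2.8683 − 0.09·13.0669 ≈ 1.6923.

c_gold ≈ 1.6923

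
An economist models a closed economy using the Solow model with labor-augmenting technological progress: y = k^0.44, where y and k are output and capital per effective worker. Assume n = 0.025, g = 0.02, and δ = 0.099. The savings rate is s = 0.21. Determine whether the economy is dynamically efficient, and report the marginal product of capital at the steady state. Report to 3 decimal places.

The effective depreciation rate is n + g + δ = 0.025 + 0.02 + 0.099 = 0.144.
Steady-state k*: s·k^0.44 = 0.144·k gives k* = (0.21/0.144)^(1/0.56) ≈ 1.9616.
MPK = 0.44·1.9616^(-0.56) ≈ 0.3017.
MPK > n+g+δ = 0.144, so the economy is dynamically efficient (under-saving).

dynamically efficient; MPK ≈ 0.302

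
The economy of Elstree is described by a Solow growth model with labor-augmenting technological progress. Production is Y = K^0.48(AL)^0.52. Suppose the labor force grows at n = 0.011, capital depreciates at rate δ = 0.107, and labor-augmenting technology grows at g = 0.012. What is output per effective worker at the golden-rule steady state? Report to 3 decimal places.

Break-even investment rate: n + g + δ = 0.011 + 0.012 + 0.107 = 0.13.
Golden rule sets MPK = n+g+δ: 0.48·k^(0.48−1) = 0.13, so k_gold = (0.48/0.13)^(1/0.52) ≈ 12.3298.
Output: y_gold = k_gold^0.48 = 12.3298^0.48 ≈ 3.3393.

y_gold ≈ 3.339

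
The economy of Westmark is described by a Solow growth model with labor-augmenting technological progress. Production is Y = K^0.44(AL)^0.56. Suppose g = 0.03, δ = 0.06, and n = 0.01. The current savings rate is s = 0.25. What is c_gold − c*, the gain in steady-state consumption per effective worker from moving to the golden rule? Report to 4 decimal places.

Δc ≈ 0.2530

n + g + δ = 0.01 + 0.03 + 0.06 = 0.1.
Current steady state (s = 0.25): k* = (0.25/0.1)^(1/0.56) ≈ 5.1358, y* = 5.1358^0.44 ≈ 2.0543, c* = (1−0.25)·2.0543 ≈ 1.5407.
Setting f'(k) = n+g+δ gives 0.44·k^(0.44−1) = 0.1, hence k_gold = (0.44/0.1)^(1/0.56) ≈ 14.0936.
y_gold = 14.0936^0.44 ≈ 3.2031, c_gold = y_gold − 0.1·k_gold ≈ 1.7937.
Gain: Δc = 1.7937 − 1.5407 ≈ 0.2530.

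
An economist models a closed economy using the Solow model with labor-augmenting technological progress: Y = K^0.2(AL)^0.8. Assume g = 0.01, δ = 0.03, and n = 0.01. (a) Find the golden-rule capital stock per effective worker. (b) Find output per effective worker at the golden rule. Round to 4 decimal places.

Break-even investment rate: n + g + δ = 0.01 + 0.01 + 0.03 = 0.05.
Golden rule sets MPK = n+g+δ: 0.2·k^(0.2−1) = 0.05, so k_gold = (0.2/0.05)^(1/0.8) ≈ 5.6569.
y_gold = 5.6569^0.2 ≈ 1.4142.

(a) k_gold ≈ 5.6569; (b) y_gold ≈ 1.4142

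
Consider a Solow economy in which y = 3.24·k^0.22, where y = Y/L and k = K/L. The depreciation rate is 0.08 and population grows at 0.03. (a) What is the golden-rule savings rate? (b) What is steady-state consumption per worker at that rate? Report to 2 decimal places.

n + δ = 0.03 + 0.08 = 0.11.
For Cobb-Douglas, s_gold equals capital's share: s_gold = 0.22.
Golden rule sets MPK = n+δ: 0.22·3.24·k^(0.22−1) = 0.11, so k_gold = (0.22·3.24/0.11)^(1/0.78) ≈ 10.9769.
y_gold = 3.24·10.9769^0.22 ≈ 5.4885; c_gold = (1−0.22)·y_gold ≈ 4.2810.

(a) s_gold = 0.22; (b) c_gold ≈ 4.28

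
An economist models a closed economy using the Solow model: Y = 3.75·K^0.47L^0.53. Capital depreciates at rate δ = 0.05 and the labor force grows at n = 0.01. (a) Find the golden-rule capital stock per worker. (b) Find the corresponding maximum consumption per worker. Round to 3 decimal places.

Capital per worker breaks even when investment replaces (n + δ)·k; here n + δ = 0.06.
At the golden rule the marginal product of capital equals n+δ: 0.47·3.75·k^(0.47−1) = 0.06. Solving, k_gold = (0.47·3.75/0.06)^(1/0.53) ≈ 588.5313.
y_gold = 3.75·588.5313^0.47 ≈ 75.1317; c_gold = y_gold − 0.06·k_gold ≈ 39.8198.

(a) k_gold ≈ 588.531; (b) c_gold ≈ 39.820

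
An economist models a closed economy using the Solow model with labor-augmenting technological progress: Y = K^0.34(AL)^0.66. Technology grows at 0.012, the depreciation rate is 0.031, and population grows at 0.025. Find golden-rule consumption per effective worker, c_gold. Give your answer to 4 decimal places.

c_gold ≈ 1.5122

Break-even investment rate: n + g + δ = 0.025 + 0.012 + 0.031 = 0.068.
Setting f'(k) = n+g+δ gives 0.34·k^(0.34−1) = 0.068, hence k_gold = (0.34/0.068)^(1/0.66) ≈ 11.4563.
y_gold = 11.4563^0.34 ≈ 2.2913.
c_gold = y_gold − (n+g+δ)·k_gold = 2.2913 − 0.068·11.4563 ≈ 1.5122.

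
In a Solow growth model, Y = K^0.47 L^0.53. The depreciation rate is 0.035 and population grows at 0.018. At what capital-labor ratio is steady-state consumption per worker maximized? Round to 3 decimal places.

k_gold ≈ 61.425

n + δ = 0.018 + 0.035 = 0.053.
Setting f'(k) = n+δ gives 0.47·k^(0.47−1) = 0.053, hence k_gold = (0.47/0.053)^(1/0.53) ≈ 61.4247.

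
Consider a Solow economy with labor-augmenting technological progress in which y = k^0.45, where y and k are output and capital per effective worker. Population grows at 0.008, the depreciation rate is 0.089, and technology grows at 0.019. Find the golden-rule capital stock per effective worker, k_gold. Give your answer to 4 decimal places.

k_gold ≈ 11.7615

Break-even investment rate: n + g + δ = 0.008 + 0.019 + 0.089 = 0.116.
At the golden rule the marginal product of capital equals n+g+δ: 0.45·k^(0.45−1) = 0.116. Solving, k_gold = (0.45/0.116)^(1/0.55) ≈ 11.7615.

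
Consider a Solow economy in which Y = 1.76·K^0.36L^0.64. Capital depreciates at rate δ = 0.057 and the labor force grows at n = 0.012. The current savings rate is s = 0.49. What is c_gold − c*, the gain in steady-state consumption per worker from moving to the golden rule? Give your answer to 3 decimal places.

Δc ≈ 0.205

Break-even investment rate: n + δ = 0.012 + 0.057 = 0.069.
Current steady state (s = 0.49): k* = (0.49·1.76/0.069)^(1/0.64) ≈ 51.7420, y* = 1.76·51.7420^0.36 ≈ 7.2861, c* = (1−0.49)·7.2861 ≈ 3.7159.
Setting f'(k) = n+δ gives 0.36·1.76·k^(0.36−1) = 0.069, hence k_gold = (0.36·1.76/0.069)^(1/0.64) ≈ 31.9620.
y_gold = 1.76·31.9620^0.36 ≈ 6.1261, c_gold = y_gold − 0.069·k_gold ≈ 3.9207.
Gain: Δc = 3.9207 − 3.7159 ≈ 0.2048.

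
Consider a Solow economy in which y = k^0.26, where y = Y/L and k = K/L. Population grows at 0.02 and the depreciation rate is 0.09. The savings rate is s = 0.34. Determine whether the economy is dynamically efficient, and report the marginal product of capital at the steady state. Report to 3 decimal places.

The effective depreciation rate is n + δ = 0.02 + 0.09 = 0.11.
Steady-state k*: s·k^0.26 = 0.11·k gives k* = (0.34/0.11)^(1/0.74) ≈ 4.5949.
MPK = 0.26·4.5949^(-0.74) ≈ 0.0841.
MPK < n+δ = 0.11, so the economy is dynamically inefficient (over-saving).

dynamically inefficient; MPK ≈ 0.084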